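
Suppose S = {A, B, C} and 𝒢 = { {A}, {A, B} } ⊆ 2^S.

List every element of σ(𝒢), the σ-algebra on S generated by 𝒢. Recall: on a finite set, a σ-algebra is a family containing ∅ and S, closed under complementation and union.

Seed the family with 𝒢 together with ∅ and S: { {}, {A}, {A, B}, S }.
Round 1 (2 new):
  {C}  = ᶜ of {A, B}
  {B, C}  = ᶜ of {A}
  — 6 sets.
Round 2 adds 1:
  {A, C}  = {C} ∪ {A}
  — 7 sets.
Round 3 (1 new):
  {B}  = ᶜ of {A, C}
  — 8 sets.
Round 4: no new sets; the family is a σ-algebra.

σ(𝒢) = { {}, {A}, {B}, {C}, {A, B}, {A, C}, {B, C}, S }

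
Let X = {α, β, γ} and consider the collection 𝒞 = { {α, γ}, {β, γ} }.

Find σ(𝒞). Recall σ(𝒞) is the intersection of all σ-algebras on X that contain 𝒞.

Begin from { {}, {α, γ}, {β, γ}, X } (that is, 𝒞 plus ∅ and X).
Round 1: 2 new —
  {α}  = X∖{β, γ}
  {β}  = X∖{α, γ}
  (now 6)
Round 2 adds 1:
  {α, β}  = {β} ∪ {α}
  (now 7)
Round 3: 1 new —
  {γ}  = X∖{α, β}
  (now 8)
Round 4: stable.

|σ(𝒞)| = 8.  σ(𝒞) = { {}, {α}, {β}, {γ}, {α, β}, {α, γ}, {β, γ}, X }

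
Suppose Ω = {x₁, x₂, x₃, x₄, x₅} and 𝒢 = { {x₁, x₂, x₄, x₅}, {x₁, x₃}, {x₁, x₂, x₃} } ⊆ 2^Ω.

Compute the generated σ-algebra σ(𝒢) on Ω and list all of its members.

Answer: σ(𝒢) = { ∅, {x₁}, {x₂}, {x₃}, {x₁, x₂}, {x₁, x₃}, {x₂, x₃}, {x₄, x₅}, {x₁, x₂, x₃}, {x₁, x₄, x₅}, {x₂, x₄, x₅}, {x₃, x₄, x₅}, {x₁, x₂, x₄, x₅}, {x₁, x₃, x₄, x₅}, {x₂, x₃, x₄, x₅}, Ω }

Derivation:
Initial family (5 sets): { ∅, {x₁, x₃}, {x₁, x₂, x₃}, {x₁, x₂, x₄, x₅}, Ω }.
Round 1. New:
  {x₃}  = Ω∖{x₁, x₂, x₄, x₅}
  {x₄, x₅}  = Ω∖{x₁, x₂, x₃}
  {x₂, x₄, x₅}  = Ω∖{x₁, x₃}
  [8 total]
Round 2: 3 new —
  {x₃, x₄, x₅}  = {x₄, x₅} ∪ {x₃}
  {x₁, x₃, x₄, x₅}  = {x₄, x₅} ∪ {x₁, x₃}
  {x₂, x₃, x₄, x₅}  = {x₃} ∪ {x₂, x₄, x₅}
  [11 total]
Round 3 adds 3:
  {x₁}  = Ω∖{x₂, x₃, x₄, x₅}
  {x₂}  = Ω∖{x₁, x₃, x₄, x₅}
  {x₁, x₂}  = Ω∖{x₃, x₄, x₅}
  [14 total]
Round 4 adds 2:
  {x₂, x₃}  = {x₃} ∪ {x₂}
  {x₁, x₄, x₅}  = {x₄, x₅} ∪ {x₁}
  [16 total]
After Round 5 the family is unchanged; done.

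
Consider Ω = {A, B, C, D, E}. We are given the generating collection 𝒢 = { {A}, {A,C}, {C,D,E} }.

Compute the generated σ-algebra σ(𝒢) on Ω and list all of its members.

|σ(𝒢)| = 16.  σ(𝒢) = { {}, {A}, {B}, {C}, {A,B}, {A,C}, {B,C}, {D,E}, {A,B,C}, {A,D,E}, {B,D,E}, {C,D,E}, {A,B,D,E}, {A,C,D,E}, {B,C,D,E}, Ω }

Working:
Take S₀ = 𝒢 ∪ {∅, Ω} = { {}, {A}, {A,C}, {C,D,E}, Ω }.
Iteration 1 adds 4:
  {A,B}  = complement {C,D,E}
  {B,D,E}  = complement {A,C}
  {A,C,D,E}  = {C,D,E} ∪ {A,C}
  {B,C,D,E}  = complement {A}
  [9 total]
Iteration 2 (3 new):
  {B}  = complement {A,C,D,E}
  {A,B,C}  = {A,B} ∪ {A,C}
  {A,B,D,E}  = {A,B} ∪ {B,D,E}
  [12 total]
Iteration 3 adds 2:
  {C}  = complement {A,B,D,E}
  {D,E}  = complement {A,B,C}
  [14 total]
Iteration 4: +2 →
  {B,C}  = {C} ∪ {B}
  {A,D,E}  = {D,E} ∪ {A}
  [16 total]
Iteration 5: closed — nothing new.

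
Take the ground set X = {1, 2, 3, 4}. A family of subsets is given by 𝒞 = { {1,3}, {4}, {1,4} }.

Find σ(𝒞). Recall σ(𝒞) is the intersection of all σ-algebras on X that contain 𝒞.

Initial family (5 sets): { ∅, {4}, {1,3}, {1,4}, X }.
Iteration 1. New:
  {2,3}  = X∖{1,4}
  {2,4}  = X∖{1,3}
  {1,2,3}  = X∖{4}
  {1,3,4}  = {1,4} ∪ {1,3}
Iteration 2 (3 new):
  {2}  = X∖{1,3,4}
  {1,2,4}  = {1,4} ∪ {2,4}
  {2,3,4}  = {2,3} ∪ {4}
Iteration 3 (2 new):
  {1}  = X∖{2,3,4}
  {3}  = X∖{1,2,4}
Iteration 4: +2 →
  {1,2}  = {2} ∪ {1}
  {3,4}  = {3} ∪ {4}
Iteration 5 adds nothing — fixpoint reached.

σ(𝒞) = { ∅, {1}, {2}, {3}, {4}, {1,2}, {1,3}, {1,4}, {2,3}, {2,4}, {3,4}, {1,2,3}, {1,2,4}, {1,3,4}, {2,3,4}, X }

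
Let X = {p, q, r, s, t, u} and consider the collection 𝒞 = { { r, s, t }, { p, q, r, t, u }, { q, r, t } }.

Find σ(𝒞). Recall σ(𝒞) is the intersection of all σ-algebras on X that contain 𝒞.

Start: 𝒞 ∪ {∅, X} = { {}, { q, r, t }, { r, s, t }, { p, q, r, t, u }, X }.
Round 1. New:
  { s }  = { p, q, r, t, u }ᶜ
  { p, q, u }  = { r, s, t }ᶜ
  { p, s, u }  = { q, r, t }ᶜ
  { q, r, s, t }  = { r, s, t } ∪ { q, r, t }
Round 2: +3 →
  { p, u }  = { q, r, s, t }ᶜ
  { p, q, s, u }  = { p, s, u } ∪ { p, q, u }
  { p, r, s, t, u }  = { r, s, t } ∪ { p, s, u }
Round 3 (2 new):
  { q }  = { p, r, s, t, u }ᶜ
  { r, t }  = { p, q, s, u }ᶜ
Round 4: +2 →
  { q, s }  = { s } ∪ { q }
  { p, r, t, u }  = { p, u } ∪ { r, t }
Round 5: already closed under ᶜ and ∪.

Therefore σ(𝒞) = { {}, { q }, { s }, { p, u }, { q, s }, { r, t }, { p, q, u }, { p, s, u }, { q, r, t }, { r, s, t }, { p, q, s, u }, { p, r, t, u }, { q, r, s, t }, { p, q, r, t, u }, { p, r, s, t, u }, X } (|σ(𝒞)| = 16).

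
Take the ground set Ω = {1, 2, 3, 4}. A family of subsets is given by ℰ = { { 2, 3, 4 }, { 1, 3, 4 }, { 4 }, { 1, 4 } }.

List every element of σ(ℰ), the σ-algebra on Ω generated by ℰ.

σ(ℰ) = { {}, { 1 }, { 2 }, { 3 }, { 4 }, { 1, 2 }, { 1, 3 }, { 1, 4 }, { 2, 3 }, { 2, 4 }, { 3, 4 }, { 1, 2, 3 }, { 1, 2, 4 }, { 1, 3, 4 }, { 2, 3, 4 }, Ω }

Trace:
Initial family (6 sets): { {}, { 4 }, { 1, 4 }, { 1, 3, 4 }, { 2, 3, 4 }, Ω }.
Pass 1. New:
  { 1 }  = { 2, 3, 4 }ᶜ
  { 2 }  = { 1, 3, 4 }ᶜ
  { 2, 3 }  = { 1, 4 }ᶜ
  { 1, 2, 3 }  = { 4 }ᶜ
  [10 total]
Pass 2 (3 new):
  { 1, 2 }  = { 2 } ∪ { 1 }
  { 2, 4 }  = { 2 } ∪ { 4 }
  { 1, 2, 4 }  = { 2 } ∪ { 1, 4 }
  [13 total]
Pass 3: 3 new —
  { 3 }  = { 1, 2, 4 }ᶜ
  { 1, 3 }  = { 2, 4 }ᶜ
  { 3, 4 }  = { 1, 2 }ᶜ
  [16 total]
Pass 4: closed — nothing new.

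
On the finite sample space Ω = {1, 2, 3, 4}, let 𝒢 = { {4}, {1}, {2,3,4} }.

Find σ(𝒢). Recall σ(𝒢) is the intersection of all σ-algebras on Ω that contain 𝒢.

Start: 𝒢 ∪ {∅, Ω} = { ∅, {1}, {4}, {2,3,4}, Ω }.
Pass 1: 2 new —
  {1,4}  = {4} ∪ {1}
  {1,2,3}  = ᶜ of {4}
  |family| = 7
Pass 2. New:
  {2,3}  = ᶜ of {1,4}
  |family| = 8
After Pass 3 the family is unchanged; done.

σ(𝒢) = { ∅, {1}, {4}, {1,4}, {2,3}, {1,2,3}, {2,3,4}, Ω }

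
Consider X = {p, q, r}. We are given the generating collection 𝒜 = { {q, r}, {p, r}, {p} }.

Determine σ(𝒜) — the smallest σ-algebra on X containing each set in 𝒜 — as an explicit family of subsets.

σ(𝒜) = { {}, {p}, {q}, {r}, {p, q}, {p, r}, {q, r}, X }

Trace:
Initial family (5 sets): { {}, {p}, {p, r}, {q, r}, X }.
Round 1 adds 1:
  {q}  = {p, r}ᶜ
  |family| = 6
Round 2 adds 1:
  {p, q}  = {q} ∪ {p}
  |family| = 7
Round 3: +1 →
  {r}  = {p, q}ᶜ
  |family| = 8
Round 4: no new sets; the family is a σ-algebra.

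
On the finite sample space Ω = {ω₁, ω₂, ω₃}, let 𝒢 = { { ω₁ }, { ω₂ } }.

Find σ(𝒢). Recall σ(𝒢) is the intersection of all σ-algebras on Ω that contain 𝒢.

σ(𝒢) (8 sets): { ∅, { ω₁ }, { ω₂ }, { ω₃ }, { ω₁, ω₂ }, { ω₁, ω₃ }, { ω₂, ω₃ }, Ω }

Working:
Seed the family with 𝒢 together with ∅ and Ω: { ∅, { ω₁ }, { ω₂ }, Ω }.
Pass 1 adds 3:
  { ω₁, ω₂ }  = { ω₁ } ∪ { ω₂ }
  { ω₁, ω₃ }  = ᶜ of { ω₂ }
  { ω₂, ω₃ }  = ᶜ of { ω₁ }
  (now 7)
Pass 2. New:
  { ω₃ }  = ᶜ of { ω₁, ω₂ }
  (now 8)
Pass 3 adds nothing — fixpoint reached.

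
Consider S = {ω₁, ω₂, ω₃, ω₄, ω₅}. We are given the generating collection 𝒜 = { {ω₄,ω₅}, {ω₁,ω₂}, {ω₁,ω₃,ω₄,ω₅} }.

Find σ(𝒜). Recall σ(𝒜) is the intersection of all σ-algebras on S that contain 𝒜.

|σ(𝒜)| = 16.  σ(𝒜) = { {}, {ω₁}, {ω₂}, {ω₃}, {ω₁,ω₂}, {ω₁,ω₃}, {ω₂,ω₃}, {ω₄,ω₅}, {ω₁,ω₂,ω₃}, {ω₁,ω₄,ω₅}, {ω₂,ω₄,ω₅}, {ω₃,ω₄,ω₅}, {ω₁,ω₂,ω₄,ω₅}, {ω₁,ω₃,ω₄,ω₅}, {ω₂,ω₃,ω₄,ω₅}, S }

Working:
Start: 𝒜 ∪ {∅, S} = { {}, {ω₁,ω₂}, {ω₄,ω₅}, {ω₁,ω₃,ω₄,ω₅}, S }.
Step 1: +4 →
  {ω₂}  = {ω₁,ω₃,ω₄,ω₅}ᶜ
  {ω₁,ω₂,ω₃}  = {ω₄,ω₅}ᶜ
  {ω₃,ω₄,ω₅}  = {ω₁,ω₂}ᶜ
  {ω₁,ω₂,ω₄,ω₅}  = {ω₄,ω₅} ∪ {ω₁,ω₂}
  (now 9)
Step 2 adds 3:
  {ω₃}  = {ω₁,ω₂,ω₄,ω₅}ᶜ
  {ω₂,ω₄,ω₅}  = {ω₂} ∪ {ω₄,ω₅}
  {ω₂,ω₃,ω₄,ω₅}  = {ω₃,ω₄,ω₅} ∪ {ω₂}
  (now 12)
Step 3 adds 3:
  {ω₁}  = {ω₂,ω₃,ω₄,ω₅}ᶜ
  {ω₁,ω₃}  = {ω₂,ω₄,ω₅}ᶜ
  {ω₂,ω₃}  = {ω₃} ∪ {ω₂}
  (now 15)
Step 4. New:
  {ω₁,ω₄,ω₅}  = {ω₂,ω₃}ᶜ
  (now 16)
Step 5: already closed under ᶜ and ∪.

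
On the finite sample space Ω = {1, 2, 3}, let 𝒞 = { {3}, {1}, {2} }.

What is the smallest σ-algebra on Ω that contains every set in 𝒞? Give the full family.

Seed the family with 𝒞 together with ∅ and Ω: { {}, {1}, {2}, {3}, Ω }.
Step 1 adds 3:
  {1, 2}  = {3}ᶜ
  {1, 3}  = {2}ᶜ
  {2, 3}  = {1}ᶜ
  (now 8)
Step 2: already closed under ᶜ and ∪.

σ(𝒞) = { {}, {1}, {2}, {3}, {1, 2}, {1, 3}, {2, 3}, Ω }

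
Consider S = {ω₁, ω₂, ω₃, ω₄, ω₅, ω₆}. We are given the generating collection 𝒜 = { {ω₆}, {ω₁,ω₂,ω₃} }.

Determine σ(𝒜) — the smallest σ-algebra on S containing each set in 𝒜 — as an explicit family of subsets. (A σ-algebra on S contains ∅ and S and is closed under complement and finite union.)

Begin from { ∅, {ω₆}, {ω₁,ω₂,ω₃}, S } (that is, 𝒜 plus ∅ and S).
Step 1 adds 3:
  {ω₄,ω₅,ω₆}  = complement {ω₁,ω₂,ω₃}
  {ω₁,ω₂,ω₃,ω₆}  = {ω₁,ω₂,ω₃} ∪ {ω₆}
  {ω₁,ω₂,ω₃,ω₄,ω₅}  = complement {ω₆}
  — 7 sets.
Step 2 adds 1:
  {ω₄,ω₅}  = complement {ω₁,ω₂,ω₃,ω₆}
  — 8 sets.
Step 3: already closed under ᶜ and ∪.

Therefore σ(𝒜) = { ∅, {ω₆}, {ω₄,ω₅}, {ω₁,ω₂,ω₃}, {ω₄,ω₅,ω₆}, {ω₁,ω₂,ω₃,ω₆}, {ω₁,ω₂,ω₃,ω₄,ω₅}, S } (|σ(𝒜)| = 8).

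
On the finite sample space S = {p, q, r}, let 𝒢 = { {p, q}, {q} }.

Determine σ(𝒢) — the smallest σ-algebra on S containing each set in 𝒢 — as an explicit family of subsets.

Seed the family with 𝒢 together with ∅ and S: { {}, {q}, {p, q}, S }.
Round 1 adds 2:
  {r}  = S∖{p, q}
  {p, r}  = S∖{q}
  — 6 sets.
Round 2 (1 new):
  {q, r}  = {r} ∪ {q}
  — 7 sets.
Round 3. New:
  {p}  = S∖{q, r}
  — 8 sets.
Round 4: stable.

|σ(𝒢)| = 8.  σ(𝒢) = { {}, {p}, {q}, {r}, {p, q}, {p, r}, {q, r}, S }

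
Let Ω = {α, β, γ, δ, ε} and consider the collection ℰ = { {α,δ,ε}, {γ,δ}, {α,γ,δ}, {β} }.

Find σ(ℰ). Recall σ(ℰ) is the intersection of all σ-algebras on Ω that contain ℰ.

Start: ℰ ∪ {∅, Ω} = { {}, {β}, {γ,δ}, {α,γ,δ}, {α,δ,ε}, Ω }.
Pass 1: +7 →
  {β,γ}  = ᶜ of {α,δ,ε}
  {β,ε}  = ᶜ of {α,γ,δ}
  {α,β,ε}  = ᶜ of {γ,δ}
  {β,γ,δ}  = {γ,δ} ∪ {β}
  {α,β,γ,δ}  = {α,γ,δ} ∪ {β}
  {α,β,δ,ε}  = {α,δ,ε} ∪ {β}
  {α,γ,δ,ε}  = ᶜ of {β}
  (now 13)
Pass 2: 6 new —
  {γ}  = ᶜ of {α,β,δ,ε}
  {ε}  = ᶜ of {α,β,γ,δ}
  {α,ε}  = ᶜ of {β,γ,δ}
  {β,γ,ε}  = {β,ε} ∪ {β,γ}
  {α,β,γ,ε}  = {α,β,ε} ∪ {β,γ}
  {β,γ,δ,ε}  = {β,ε} ∪ {γ,δ}
  (now 19)
Pass 3: +6 →
  {α}  = ᶜ of {β,γ,δ,ε}
  {δ}  = ᶜ of {α,β,γ,ε}
  {α,δ}  = ᶜ of {β,γ,ε}
  {γ,ε}  = {ε} ∪ {γ}
  {α,γ,ε}  = {α,ε} ∪ {γ}
  {γ,δ,ε}  = {γ,δ} ∪ {ε}
  (now 25)
Pass 4: +7 →
  {α,β}  = ᶜ of {γ,δ,ε}
  {α,γ}  = {γ} ∪ {α}
  {β,δ}  = ᶜ of {α,γ,ε}
  {δ,ε}  = {ε} ∪ {δ}
  {α,β,γ}  = {β,γ} ∪ {α}
  {α,β,δ}  = ᶜ of {γ,ε}
  {β,δ,ε}  = {β,ε} ∪ {δ}
  (now 32)
After Pass 5 the family is unchanged; done.

Therefore σ(ℰ) = { {}, {α}, {β}, {γ}, {δ}, {ε}, {α,β}, {α,γ}, {α,δ}, {α,ε}, {β,γ}, {β,δ}, {β,ε}, {γ,δ}, {γ,ε}, {δ,ε}, {α,β,γ}, {α,β,δ}, {α,β,ε}, {α,γ,δ}, {α,γ,ε}, {α,δ,ε}, {β,γ,δ}, {β,γ,ε}, {β,δ,ε}, {γ,δ,ε}, {α,β,γ,δ}, {α,β,γ,ε}, {α,β,δ,ε}, {α,γ,δ,ε}, {β,γ,δ,ε}, Ω } (|σ(ℰ)| = 32).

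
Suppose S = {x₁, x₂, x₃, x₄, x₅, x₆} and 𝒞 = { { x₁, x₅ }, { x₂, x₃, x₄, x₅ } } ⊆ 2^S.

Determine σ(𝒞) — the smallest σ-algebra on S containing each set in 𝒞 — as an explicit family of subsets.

Initial family (4 sets): { {}, { x₁, x₅ }, { x₂, x₃, x₄, x₅ }, S }.
Step 1 adds 3:
  { x₁, x₆ }  = { x₂, x₃, x₄, x₅ }ᶜ
  { x₂, x₃, x₄, x₆ }  = { x₁, x₅ }ᶜ
  { x₁, x₂, x₃, x₄, x₅ }  = { x₂, x₃, x₄, x₅ } ∪ { x₁, x₅ }
  — 7 sets.
Step 2 (4 new):
  { x₆ }  = { x₁, x₂, x₃, x₄, x₅ }ᶜ
  { x₁, x₅, x₆ }  = { x₁, x₅ } ∪ { x₁, x₆ }
  { x₁, x₂, x₃, x₄, x₆ }  = { x₂, x₃, x₄, x₆ } ∪ { x₁, x₆ }
  { x₂, x₃, x₄, x₅, x₆ }  = { x₂, x₃, x₄, x₆ } ∪ { x₂, x₃, x₄, x₅ }
  — 11 sets.
Step 3 adds 3:
  { x₁ }  = { x₂, x₃, x₄, x₅, x₆ }ᶜ
  { x₅ }  = { x₁, x₂, x₃, x₄, x₆ }ᶜ
  { x₂, x₃, x₄ }  = { x₁, x₅, x₆ }ᶜ
  — 14 sets.
Step 4 adds 2:
  { x₅, x₆ }  = { x₆ } ∪ { x₅ }
  { x₁, x₂, x₃, x₄ }  = { x₂, x₃, x₄ } ∪ { x₁ }
  — 16 sets.
Step 5: already closed under ᶜ and ∪.

σ(𝒞) = { {}, { x₁ }, { x₅ }, { x₆ }, { x₁, x₅ }, { x₁, x₆ }, { x₅, x₆ }, { x₁, x₅, x₆ }, { x₂, x₃, x₄ }, { x₁, x₂, x₃, x₄ }, { x₂, x₃, x₄, x₅ }, { x₂, x₃, x₄, x₆ }, { x₁, x₂, x₃, x₄, x₅ }, { x₁, x₂, x₃, x₄, x₆ }, { x₂, x₃, x₄, x₅, x₆ }, S }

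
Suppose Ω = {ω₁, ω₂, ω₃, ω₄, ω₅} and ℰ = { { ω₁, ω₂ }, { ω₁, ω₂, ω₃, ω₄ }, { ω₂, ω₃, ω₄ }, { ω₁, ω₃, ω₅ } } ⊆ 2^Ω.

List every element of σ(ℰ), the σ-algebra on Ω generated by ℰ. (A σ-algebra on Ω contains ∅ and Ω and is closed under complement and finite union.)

Seed the family with ℰ together with ∅ and Ω: { {  }, { ω₁, ω₂ }, { ω₁, ω₃, ω₅ }, { ω₂, ω₃, ω₄ }, { ω₁, ω₂, ω₃, ω₄ }, Ω }.
Iteration 1: +5 →
  { ω₅ }  = complement { ω₁, ω₂, ω₃, ω₄ }
  { ω₁, ω₅ }  = complement { ω₂, ω₃, ω₄ }
  { ω₂, ω₄ }  = complement { ω₁, ω₃, ω₅ }
  { ω₃, ω₄, ω₅ }  = complement { ω₁, ω₂ }
  { ω₁, ω₂, ω₃, ω₅ }  = { ω₁, ω₂ } ∪ { ω₁, ω₃, ω₅ }
Iteration 2. New:
  { ω₄ }  = complement { ω₁, ω₂, ω₃, ω₅ }
  { ω₁, ω₂, ω₄ }  = { ω₁, ω₂ } ∪ { ω₂, ω₄ }
  { ω₁, ω₂, ω₅ }  = { ω₁, ω₂ } ∪ { ω₅ }
  { ω₂, ω₄, ω₅ }  = { ω₅ } ∪ { ω₂, ω₄ }
  { ω₁, ω₂, ω₄, ω₅ }  = { ω₁, ω₅ } ∪ { ω₂, ω₄ }
  { ω₁, ω₃, ω₄, ω₅ }  = { ω₃, ω₄, ω₅ } ∪ { ω₁, ω₃, ω₅ }
  { ω₂, ω₃, ω₄, ω₅ }  = { ω₃, ω₄, ω₅ } ∪ { ω₂, ω₃, ω₄ }
Iteration 3 adds 8:
  { ω₁ }  = complement { ω₂, ω₃, ω₄, ω₅ }
  { ω₂ }  = complement { ω₁, ω₃, ω₄, ω₅ }
  { ω₃ }  = complement { ω₁, ω₂, ω₄, ω₅ }
  { ω₁, ω₃ }  = complement { ω₂, ω₄, ω₅ }
  { ω₃, ω₄ }  = complement { ω₁, ω₂, ω₅ }
  { ω₃, ω₅ }  = complement { ω₁, ω₂, ω₄ }
  { ω₄, ω₅ }  = { ω₄ } ∪ { ω₅ }
  { ω₁, ω₄, ω₅ }  = { ω₁, ω₅ } ∪ { ω₄ }
Iteration 4 (6 new):
  { ω₁, ω₄ }  = { ω₄ } ∪ { ω₁ }
  { ω₂, ω₃ }  = complement { ω₁, ω₄, ω₅ }
  { ω₂, ω₅ }  = { ω₂ } ∪ { ω₅ }
  { ω₁, ω₂, ω₃ }  = complement { ω₄, ω₅ }
  { ω₁, ω₃, ω₄ }  = { ω₃, ω₄ } ∪ { ω₁, ω₃ }
  { ω₂, ω₃, ω₅ }  = { ω₂ } ∪ { ω₃, ω₅ }
Iteration 5: already closed under ᶜ and ∪.

Therefore σ(ℰ) = { {  }, { ω₁ }, { ω₂ }, { ω₃ }, { ω₄ }, { ω₅ }, { ω₁, ω₂ }, { ω₁, ω₃ }, { ω₁, ω₄ }, { ω₁, ω₅ }, { ω₂, ω₃ }, { ω₂, ω₄ }, { ω₂, ω₅ }, { ω₃, ω₄ }, { ω₃, ω₅ }, { ω₄, ω₅ }, { ω₁, ω₂, ω₃ }, { ω₁, ω₂, ω₄ }, { ω₁, ω₂, ω₅ }, { ω₁, ω₃, ω₄ }, { ω₁, ω₃, ω₅ }, { ω₁, ω₄, ω₅ }, { ω₂, ω₃, ω₄ }, { ω₂, ω₃, ω₅ }, { ω₂, ω₄, ω₅ }, { ω₃, ω₄, ω₅ }, { ω₁, ω₂, ω₃, ω₄ }, { ω₁, ω₂, ω₃, ω₅ }, { ω₁, ω₂, ω₄, ω₅ }, { ω₁, ω₃, ω₄, ω₅ }, { ω₂, ω₃, ω₄, ω₅ }, Ω } (|σ(ℰ)| = 32).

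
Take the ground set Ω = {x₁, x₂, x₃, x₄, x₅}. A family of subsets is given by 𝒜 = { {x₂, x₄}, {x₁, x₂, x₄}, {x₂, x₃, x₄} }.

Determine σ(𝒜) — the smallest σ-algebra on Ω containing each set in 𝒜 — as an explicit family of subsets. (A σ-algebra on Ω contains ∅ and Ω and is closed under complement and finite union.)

σ(𝒜) = { {}, {x₁}, {x₃}, {x₅}, {x₁, x₃}, {x₁, x₅}, {x₂, x₄}, {x₃, x₅}, {x₁, x₂, x₄}, {x₁, x₃, x₅}, {x₂, x₃, x₄}, {x₂, x₄, x₅}, {x₁, x₂, x₃, x₄}, {x₁, x₂, x₄, x₅}, {x₂, x₃, x₄, x₅}, Ω }

Check:
Take S₀ = 𝒜 ∪ {∅, Ω} = { {}, {x₂, x₄}, {x₁, x₂, x₄}, {x₂, x₃, x₄}, Ω }.
Round 1: +4 →
  {x₁, x₅}  = Ω∖{x₂, x₃, x₄}
  {x₃, x₅}  = Ω∖{x₁, x₂, x₄}
  {x₁, x₃, x₅}  = Ω∖{x₂, x₄}
  {x₁, x₂, x₃, x₄}  = {x₂, x₃, x₄} ∪ {x₁, x₂, x₄}
  |family| = 9
Round 2: 3 new —
  {x₅}  = Ω∖{x₁, x₂, x₃, x₄}
  {x₁, x₂, x₄, x₅}  = {x₁, x₂, x₄} ∪ {x₁, x₅}
  {x₂, x₃, x₄, x₅}  = {x₂, x₃, x₄} ∪ {x₃, x₅}
  |family| = 12
Round 3: +3 →
  {x₁}  = Ω∖{x₂, x₃, x₄, x₅}
  {x₃}  = Ω∖{x₁, x₂, x₄, x₅}
  {x₂, x₄, x₅}  = {x₂, x₄} ∪ {x₅}
  |family| = 15
Round 4 adds 1:
  {x₁, x₃}  = Ω∖{x₂, x₄, x₅}
  |family| = 16
After Round 5 the family is unchanged; done.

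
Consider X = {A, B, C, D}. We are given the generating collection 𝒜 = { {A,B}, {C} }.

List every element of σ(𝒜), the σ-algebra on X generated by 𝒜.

Take S₀ = 𝒜 ∪ {∅, X} = { {}, {C}, {A,B}, X }.
Iteration 1 (3 new):
  {C,D}  = complement {A,B}
  {A,B,C}  = {A,B} ∪ {C}
  {A,B,D}  = complement {C}
  (now 7)
Iteration 2 adds 1:
  {D}  = complement {A,B,C}
  (now 8)
After Iteration 3 the family is unchanged; done.

σ(𝒜) = { {}, {C}, {D}, {A,B}, {C,D}, {A,B,C}, {A,B,D}, X }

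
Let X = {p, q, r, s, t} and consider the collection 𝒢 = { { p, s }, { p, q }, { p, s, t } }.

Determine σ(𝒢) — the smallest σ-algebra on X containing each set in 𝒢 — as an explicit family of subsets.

Take S₀ = 𝒢 ∪ {∅, X} = { {}, { p, q }, { p, s }, { p, s, t }, X }.
Iteration 1 adds 5:
  { q, r }  = complement { p, s, t }
  { p, q, s }  = { p, s } ∪ { p, q }
  { q, r, t }  = complement { p, s }
  { r, s, t }  = complement { p, q }
  { p, q, s, t }  = { p, s, t } ∪ { p, q }
  [10 total]
Iteration 2 adds 7:
  { r }  = complement { p, q, s, t }
  { r, t }  = complement { p, q, s }
  { p, q, r }  = { p, q } ∪ { q, r }
  { p, q, r, s }  = { p, q, s } ∪ { q, r }
  { p, q, r, t }  = { p, q } ∪ { q, r, t }
  { p, r, s, t }  = { p, s, t } ∪ { r, s, t }
  { q, r, s, t }  = { r, s, t } ∪ { q, r, t }
  [17 total]
Iteration 3: +6 →
  { p }  = complement { q, r, s, t }
  { q }  = complement { p, r, s, t }
  { s }  = complement { p, q, r, t }
  { t }  = complement { p, q, r, s }
  { s, t }  = complement { p, q, r }
  { p, r, s }  = { r } ∪ { p, s }
  [23 total]
Iteration 4: 9 new —
  { p, r }  = { r } ∪ { p }
  { p, t }  = { t } ∪ { p }
  { q, s }  = { q } ∪ { s }
  { q, t }  = complement { p, r, s }
  { r, s }  = { r } ∪ { s }
  { p, q, t }  = { p, q } ∪ { t }
  { p, r, t }  = { r, t } ∪ { p }
  { q, r, s }  = { q, r } ∪ { s }
  { q, s, t }  = { q } ∪ { s, t }
  [32 total]
Iteration 5: no new sets; the family is a σ-algebra.

Hence σ(𝒢) has 32 members: { {}, { p }, { q }, { r }, { s }, { t }, { p, q }, { p, r }, { p, s }, { p, t }, { q, r }, { q, s }, { q, t }, { r, s }, { r, t }, { s, t }, { p, q, r }, { p, q, s }, { p, q, t }, { p, r, s }, { p, r, t }, { p, s, t }, { q, r, s }, { q, r, t }, { q, s, t }, { r, s, t }, { p, q, r, s }, { p, q, r, t }, { p, q, s, t }, { p, r, s, t }, { q, r, s, t }, X }.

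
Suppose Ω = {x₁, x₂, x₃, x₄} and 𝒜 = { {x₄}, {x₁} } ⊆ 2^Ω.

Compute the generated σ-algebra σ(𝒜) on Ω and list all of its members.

σ(𝒜) (8 sets): { {}, {x₁}, {x₄}, {x₁,x₄}, {x₂,x₃}, {x₁,x₂,x₃}, {x₂,x₃,x₄}, Ω }

Check:
Initial family (4 sets): { {}, {x₁}, {x₄}, Ω }.
Iteration 1 adds 3:
  {x₁,x₄}  = {x₄} ∪ {x₁}
  {x₁,x₂,x₃}  = {x₄}ᶜ
  {x₂,x₃,x₄}  = {x₁}ᶜ
  [7 total]
Iteration 2 adds 1:
  {x₂,x₃}  = {x₁,x₄}ᶜ
  [8 total]
Iteration 3 adds nothing — fixpoint reached.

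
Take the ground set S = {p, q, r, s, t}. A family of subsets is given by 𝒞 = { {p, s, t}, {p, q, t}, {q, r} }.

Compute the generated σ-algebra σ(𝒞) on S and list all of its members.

Answer: σ(𝒞) = { {}, {q}, {r}, {s}, {p, t}, {q, r}, {q, s}, {r, s}, {p, q, t}, {p, r, t}, {p, s, t}, {q, r, s}, {p, q, r, t}, {p, q, s, t}, {p, r, s, t}, S }

Derivation:
Seed the family with 𝒞 together with ∅ and S: { {}, {q, r}, {p, q, t}, {p, s, t}, S }.
Iteration 1: 3 new —
  {r, s}  = ᶜ of {p, q, t}
  {p, q, r, t}  = {p, q, t} ∪ {q, r}
  {p, q, s, t}  = {p, s, t} ∪ {p, q, t}
  |family| = 8
Iteration 2: +4 →
  {r}  = ᶜ of {p, q, s, t}
  {s}  = ᶜ of {p, q, r, t}
  {q, r, s}  = {r, s} ∪ {q, r}
  {p, r, s, t}  = {p, s, t} ∪ {r, s}
  |family| = 12
Iteration 3: 2 new —
  {q}  = ᶜ of {p, r, s, t}
  {p, t}  = ᶜ of {q, r, s}
  |family| = 14
Iteration 4: 2 new —
  {q, s}  = {s} ∪ {q}
  {p, r, t}  = {r} ∪ {p, t}
  |family| = 16
Iteration 5: no new sets; the family is a σ-algebra.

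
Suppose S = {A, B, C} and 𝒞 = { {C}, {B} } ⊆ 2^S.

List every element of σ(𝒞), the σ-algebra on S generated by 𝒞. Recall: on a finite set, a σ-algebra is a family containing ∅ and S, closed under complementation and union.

σ(𝒞) = { ∅, {A}, {B}, {C}, {A,B}, {A,C}, {B,C}, S }

Derivation:
Seed the family with 𝒞 together with ∅ and S: { ∅, {B}, {C}, S }.
Step 1. New:
  {A,B}  = complement {C}
  {A,C}  = complement {B}
  {B,C}  = {C} ∪ {B}
  |family| = 7
Step 2 adds 1:
  {A}  = complement {B,C}
  |family| = 8
Step 3: stable.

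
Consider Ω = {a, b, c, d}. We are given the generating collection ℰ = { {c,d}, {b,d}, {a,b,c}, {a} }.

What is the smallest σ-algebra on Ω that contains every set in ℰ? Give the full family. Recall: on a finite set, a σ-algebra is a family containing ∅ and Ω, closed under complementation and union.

Begin from { {}, {a}, {b,d}, {c,d}, {a,b,c}, Ω } (that is, ℰ plus ∅ and Ω).
Round 1: 6 new —
  {d}  = {a,b,c}ᶜ
  {a,b}  = {c,d}ᶜ
  {a,c}  = {b,d}ᶜ
  {a,b,d}  = {b,d} ∪ {a}
  {a,c,d}  = {c,d} ∪ {a}
  {b,c,d}  = {a}ᶜ
  (now 12)
Round 2 (3 new):
  {b}  = {a,c,d}ᶜ
  {c}  = {a,b,d}ᶜ
  {a,d}  = {d} ∪ {a}
  (now 15)
Round 3 (1 new):
  {b,c}  = {a,d}ᶜ
  (now 16)
Round 4 adds nothing — fixpoint reached.

Therefore σ(ℰ) = { {}, {a}, {b}, {c}, {d}, {a,b}, {a,c}, {a,d}, {b,c}, {b,d}, {c,d}, {a,b,c}, {a,b,d}, {a,c,d}, {b,c,d}, Ω } (|σ(ℰ)| = 16).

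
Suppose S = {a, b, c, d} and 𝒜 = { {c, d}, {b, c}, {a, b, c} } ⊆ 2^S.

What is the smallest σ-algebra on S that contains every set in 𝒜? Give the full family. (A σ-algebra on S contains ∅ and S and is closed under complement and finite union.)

Answer: σ(𝒜) = { ∅, {a}, {b}, {c}, {d}, {a, b}, {a, c}, {a, d}, {b, c}, {b, d}, {c, d}, {a, b, c}, {a, b, d}, {a, c, d}, {b, c, d}, S }

Derivation:
Start: 𝒜 ∪ {∅, S} = { ∅, {b, c}, {c, d}, {a, b, c}, S }.
Iteration 1 (4 new):
  {d}  = {a, b, c}ᶜ
  {a, b}  = {c, d}ᶜ
  {a, d}  = {b, c}ᶜ
  {b, c, d}  = {c, d} ∪ {b, c}
  (now 9)
Iteration 2: 3 new —
  {a}  = {b, c, d}ᶜ
  {a, b, d}  = {a, b} ∪ {a, d}
  {a, c, d}  = {c, d} ∪ {a, d}
  (now 12)
Iteration 3: 2 new —
  {b}  = {a, c, d}ᶜ
  {c}  = {a, b, d}ᶜ
  (now 14)
Iteration 4. New:
  {a, c}  = {c} ∪ {a}
  {b, d}  = {d} ∪ {b}
  (now 16)
Iteration 5: already closed under ᶜ and ∪.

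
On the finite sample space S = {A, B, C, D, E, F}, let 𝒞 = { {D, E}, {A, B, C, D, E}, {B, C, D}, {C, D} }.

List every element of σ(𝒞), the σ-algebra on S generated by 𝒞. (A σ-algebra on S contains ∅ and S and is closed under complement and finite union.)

|σ(𝒞)| = 64.  σ(𝒞) = { {}, {A}, {B}, {C}, {D}, {E}, {F}, {A, B}, {A, C}, {A, D}, {A, E}, {A, F}, {B, C}, {B, D}, {B, E}, {B, F}, {C, D}, {C, E}, {C, F}, {D, E}, {D, F}, {E, F}, {A, B, C}, {A, B, D}, {A, B, E}, {A, B, F}, {A, C, D}, {A, C, E}, {A, C, F}, {A, D, E}, {A, D, F}, {A, E, F}, {B, C, D}, {B, C, E}, {B, C, F}, {B, D, E}, {B, D, F}, {B, E, F}, {C, D, E}, {C, D, F}, {C, E, F}, {D, E, F}, {A, B, C, D}, {A, B, C, E}, {A, B, C, F}, {A, B, D, E}, {A, B, D, F}, {A, B, E, F}, {A, C, D, E}, {A, C, D, F}, {A, C, E, F}, {A, D, E, F}, {B, C, D, E}, {B, C, D, F}, {B, C, E, F}, {B, D, E, F}, {C, D, E, F}, {A, B, C, D, E}, {A, B, C, D, F}, {A, B, C, E, F}, {A, B, D, E, F}, {A, C, D, E, F}, {B, C, D, E, F}, S }

Check:
Take S₀ = 𝒞 ∪ {∅, S} = { {}, {C, D}, {D, E}, {B, C, D}, {A, B, C, D, E}, S }.
Pass 1 adds 6:
  {F}  = ᶜ of {A, B, C, D, E}
  {A, E, F}  = ᶜ of {B, C, D}
  {C, D, E}  = {D, E} ∪ {C, D}
  {A, B, C, F}  = ᶜ of {D, E}
  {A, B, E, F}  = ᶜ of {C, D}
  {B, C, D, E}  = {D, E} ∪ {B, C, D}
Pass 2: +12 →
  {A, F}  = ᶜ of {B, C, D, E}
  {A, B, F}  = ᶜ of {C, D, E}
  {C, D, F}  = {C, D} ∪ {F}
  {D, E, F}  = {F} ∪ {D, E}
  {A, D, E, F}  = {D, E} ∪ {A, E, F}
  {B, C, D, F}  = {B, C, D} ∪ {F}
  {C, D, E, F}  = {C, D, E} ∪ {F}
  {A, B, C, D, F}  = {C, D} ∪ {A, B, C, F}
  {A, B, C, E, F}  = {A, B, C, F} ∪ {A, E, F}
  {A, B, D, E, F}  = {D, E} ∪ {A, B, E, F}
  {A, C, D, E, F}  = {C, D, E} ∪ {A, E, F}
  {B, C, D, E, F}  = {B, C, D, E} ∪ {F}
Pass 3. New:
  {A}  = ᶜ of {B, C, D, E, F}
  {B}  = ᶜ of {A, C, D, E, F}
  {C}  = ᶜ of {A, B, D, E, F}
  {D}  = ᶜ of {A, B, C, E, F}
  {E}  = ᶜ of {A, B, C, D, F}
  {A, B}  = ᶜ of {C, D, E, F}
  {A, E}  = ᶜ of {B, C, D, F}
  {B, C}  = ᶜ of {A, D, E, F}
  {A, B, C}  = ᶜ of {D, E, F}
  {A, B, E}  = ᶜ of {C, D, F}
  {A, C, D, F}  = {C, D} ∪ {A, F}
Pass 4 (25 new):
  {A, C}  = {A} ∪ {C}
  {A, D}  = {A} ∪ {D}
  {B, D}  = {B} ∪ {D}
  {B, E}  = ᶜ of {A, C, D, F}
  {B, F}  = {B} ∪ {F}
  {C, E}  = {E} ∪ {C}
  {C, F}  = {F} ∪ {C}
  {D, F}  = {F} ∪ {D}
  {E, F}  = {F} ∪ {E}
  {A, B, D}  = {A, B} ∪ {D}
  {A, C, D}  = {C, D} ∪ {A}
  {A, C, E}  = {C} ∪ {A, E}
  {A, C, F}  = {A, F} ∪ {C}
  {A, D, E}  = {A} ∪ {D, E}
  {A, D, F}  = {A, F} ∪ {D}
  {B, C, E}  = {E} ∪ {B, C}
  {B, C, F}  = {F} ∪ {B, C}
  {B, D, E}  = {B} ∪ {D, E}
  {A, B, C, D}  = {C, D} ∪ {A, B, C}
  {A, B, C, E}  = {A, B, C} ∪ {E}
  {A, B, D, E}  = {A, B} ∪ {D, E}
  {A, B, D, F}  = {D} ∪ {A, B, F}
  {A, C, D, E}  = {C, D, E} ∪ {A}
  {A, C, E, F}  = {C} ∪ {A, E, F}
  {B, D, E, F}  = {B} ∪ {D, E, F}
Pass 5 adds 4:
  {B, D, F}  = ᶜ of {A, C, E}
  {B, E, F}  = ᶜ of {A, C, D}
  {C, E, F}  = ᶜ of {A, B, D}
  {B, C, E, F}  = ᶜ of {A, D}
Pass 6 adds nothing — fixpoint reached.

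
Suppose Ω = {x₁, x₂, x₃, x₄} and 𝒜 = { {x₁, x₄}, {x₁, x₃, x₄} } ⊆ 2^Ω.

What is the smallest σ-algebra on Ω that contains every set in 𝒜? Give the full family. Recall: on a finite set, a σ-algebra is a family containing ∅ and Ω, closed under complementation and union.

Begin from { ∅, {x₁, x₄}, {x₁, x₃, x₄}, Ω } (that is, 𝒜 plus ∅ and Ω).
Round 1: +2 →
  {x₂}  = complement {x₁, x₃, x₄}
  {x₂, x₃}  = complement {x₁, x₄}
  (now 6)
Round 2. New:
  {x₁, x₂, x₄}  = {x₁, x₄} ∪ {x₂}
  (now 7)
Round 3 (1 new):
  {x₃}  = complement {x₁, x₂, x₄}
  (now 8)
Round 4: closed — nothing new.

Therefore σ(𝒜) = { ∅, {x₂}, {x₃}, {x₁, x₄}, {x₂, x₃}, {x₁, x₂, x₄}, {x₁, x₃, x₄}, Ω } (|σ(𝒜)| = 8).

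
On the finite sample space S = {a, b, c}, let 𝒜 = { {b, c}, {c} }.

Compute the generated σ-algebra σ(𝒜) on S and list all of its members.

Answer: σ(𝒜) = { ∅, {a}, {b}, {c}, {a, b}, {a, c}, {b, c}, S }

Check:
Start: 𝒜 ∪ {∅, S} = { ∅, {c}, {b, c}, S }.
Iteration 1 (2 new):
  {a}  = S∖{b, c}
  {a, b}  = S∖{c}
Iteration 2: +1 →
  {a, c}  = {c} ∪ {a}
Iteration 3. New:
  {b}  = S∖{a, c}
Iteration 4: closed — nothing new.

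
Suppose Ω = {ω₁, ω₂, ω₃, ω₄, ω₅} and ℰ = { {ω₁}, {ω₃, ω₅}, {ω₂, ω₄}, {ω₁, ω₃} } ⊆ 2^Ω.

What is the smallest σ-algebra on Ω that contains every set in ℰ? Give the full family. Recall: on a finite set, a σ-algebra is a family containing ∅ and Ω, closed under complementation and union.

Answer: σ(ℰ) = { {}, {ω₁}, {ω₃}, {ω₅}, {ω₁, ω₃}, {ω₁, ω₅}, {ω₂, ω₄}, {ω₃, ω₅}, {ω₁, ω₂, ω₄}, {ω₁, ω₃, ω₅}, {ω₂, ω₃, ω₄}, {ω₂, ω₄, ω₅}, {ω₁, ω₂, ω₃, ω₄}, {ω₁, ω₂, ω₄, ω₅}, {ω₂, ω₃, ω₄, ω₅}, Ω }

Check:
Initial family (6 sets): { {}, {ω₁}, {ω₁, ω₃}, {ω₂, ω₄}, {ω₃, ω₅}, Ω }.
Pass 1 (5 new):
  {ω₁, ω₂, ω₄}  = Ω∖{ω₃, ω₅}
  {ω₁, ω₃, ω₅}  = Ω∖{ω₂, ω₄}
  {ω₂, ω₄, ω₅}  = Ω∖{ω₁, ω₃}
  {ω₁, ω₂, ω₃, ω₄}  = {ω₁, ω₃} ∪ {ω₂, ω₄}
  {ω₂, ω₃, ω₄, ω₅}  = Ω∖{ω₁}
  [11 total]
Pass 2. New:
  {ω₅}  = Ω∖{ω₁, ω₂, ω₃, ω₄}
  {ω₁, ω₂, ω₄, ω₅}  = {ω₁, ω₂, ω₄} ∪ {ω₂, ω₄, ω₅}
  [13 total]
Pass 3: 2 new —
  {ω₃}  = Ω∖{ω₁, ω₂, ω₄, ω₅}
  {ω₁, ω₅}  = {ω₅} ∪ {ω₁}
  [15 total]
Pass 4. New:
  {ω₂, ω₃, ω₄}  = Ω∖{ω₁, ω₅}
  [16 total]
Pass 5: stable.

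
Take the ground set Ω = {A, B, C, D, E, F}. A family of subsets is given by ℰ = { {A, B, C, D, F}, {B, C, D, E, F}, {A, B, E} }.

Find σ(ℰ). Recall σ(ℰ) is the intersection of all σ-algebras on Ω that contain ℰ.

|σ(ℰ)| = 16.  σ(ℰ) = { ∅, {A}, {B}, {E}, {A, B}, {A, E}, {B, E}, {A, B, E}, {C, D, F}, {A, C, D, F}, {B, C, D, F}, {C, D, E, F}, {A, B, C, D, F}, {A, C, D, E, F}, {B, C, D, E, F}, Ω }

Check:
Seed the family with ℰ together with ∅ and Ω: { ∅, {A, B, E}, {A, B, C, D, F}, {B, C, D, E, F}, Ω }.
Step 1 (3 new):
  {A}  = Ω∖{B, C, D, E, F}
  {E}  = Ω∖{A, B, C, D, F}
  {C, D, F}  = Ω∖{A, B, E}
  [8 total]
Step 2 adds 3:
  {A, E}  = {E} ∪ {A}
  {A, C, D, F}  = {C, D, F} ∪ {A}
  {C, D, E, F}  = {C, D, F} ∪ {E}
  [11 total]
Step 3: +4 →
  {A, B}  = Ω∖{C, D, E, F}
  {B, E}  = Ω∖{A, C, D, F}
  {B, C, D, F}  = Ω∖{A, E}
  {A, C, D, E, F}  = {A, C, D, F} ∪ {C, D, E, F}
  [15 total]
Step 4 (1 new):
  {B}  = Ω∖{A, C, D, E, F}
  [16 total]
Step 5: already closed under ᶜ and ∪.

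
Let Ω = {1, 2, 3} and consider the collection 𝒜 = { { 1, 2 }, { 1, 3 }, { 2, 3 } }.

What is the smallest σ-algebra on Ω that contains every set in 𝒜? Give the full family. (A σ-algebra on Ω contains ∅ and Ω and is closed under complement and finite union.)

σ(𝒜) (8 sets): { {}, { 1 }, { 2 }, { 3 }, { 1, 2 }, { 1, 3 }, { 2, 3 }, Ω }

Check:
Begin from { {}, { 1, 2 }, { 1, 3 }, { 2, 3 }, Ω } (that is, 𝒜 plus ∅ and Ω).
Round 1. New:
  { 1 }  = ᶜ of { 2, 3 }
  { 2 }  = ᶜ of { 1, 3 }
  { 3 }  = ᶜ of { 1, 2 }
  (now 8)
Round 2: already closed under ᶜ and ∪.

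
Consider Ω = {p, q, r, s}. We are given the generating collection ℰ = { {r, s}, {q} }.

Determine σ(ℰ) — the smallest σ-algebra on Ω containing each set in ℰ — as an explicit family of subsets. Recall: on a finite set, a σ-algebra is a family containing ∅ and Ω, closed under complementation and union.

σ(ℰ) = { {}, {p}, {q}, {p, q}, {r, s}, {p, r, s}, {q, r, s}, Ω }

Working:
Take S₀ = ℰ ∪ {∅, Ω} = { {}, {q}, {r, s}, Ω }.
Step 1. New:
  {p, q}  = complement {r, s}
  {p, r, s}  = complement {q}
  {q, r, s}  = {q} ∪ {r, s}
  |family| = 7
Step 2: 1 new —
  {p}  = complement {q, r, s}
  |family| = 8
Step 3: stable.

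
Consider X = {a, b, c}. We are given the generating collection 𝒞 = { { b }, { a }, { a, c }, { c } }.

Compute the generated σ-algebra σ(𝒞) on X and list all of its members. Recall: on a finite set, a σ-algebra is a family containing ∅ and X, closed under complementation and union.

Answer: σ(𝒞) = { {}, { a }, { b }, { c }, { a, b }, { a, c }, { b, c }, X }

Trace:
Begin from { {}, { a }, { b }, { c }, { a, c }, X } (that is, 𝒞 plus ∅ and X).
Round 1. New:
  { a, b }  = complement { c }
  { b, c }  = complement { a }
Round 2: already closed under ᶜ and ∪.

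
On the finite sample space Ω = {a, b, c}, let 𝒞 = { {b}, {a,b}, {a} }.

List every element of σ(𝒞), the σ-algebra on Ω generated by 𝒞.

|σ(𝒞)| = 8.  σ(𝒞) = { ∅, {a}, {b}, {c}, {a,b}, {a,c}, {b,c}, Ω }

Derivation:
Initial family (5 sets): { ∅, {a}, {b}, {a,b}, Ω }.
Iteration 1. New:
  {c}  = Ω∖{a,b}
  {a,c}  = Ω∖{b}
  {b,c}  = Ω∖{a}
  [8 total]
Iteration 2: already closed under ᶜ and ∪.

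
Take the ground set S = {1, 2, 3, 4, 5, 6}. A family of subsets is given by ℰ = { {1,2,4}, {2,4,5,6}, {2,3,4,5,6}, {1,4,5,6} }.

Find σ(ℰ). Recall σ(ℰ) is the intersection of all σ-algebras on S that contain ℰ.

Seed the family with ℰ together with ∅ and S: { {}, {1,2,4}, {1,4,5,6}, {2,4,5,6}, {2,3,4,5,6}, S }.
Pass 1: +5 →
  {1}  = complement {2,3,4,5,6}
  {1,3}  = complement {2,4,5,6}
  {2,3}  = complement {1,4,5,6}
  {3,5,6}  = complement {1,2,4}
  {1,2,4,5,6}  = {2,4,5,6} ∪ {1,4,5,6}
  [11 total]
Pass 2 adds 6:
  {3}  = complement {1,2,4,5,6}
  {1,2,3}  = {2,3} ∪ {1,3}
  {1,2,3,4}  = {1,2,4} ∪ {2,3}
  {1,3,5,6}  = {1,3} ∪ {3,5,6}
  {2,3,5,6}  = {2,3} ∪ {3,5,6}
  {1,3,4,5,6}  = {1,4,5,6} ∪ {1,3}
  [17 total]
Pass 3: 6 new —
  {2}  = complement {1,3,4,5,6}
  {1,4}  = complement {2,3,5,6}
  {2,4}  = complement {1,3,5,6}
  {5,6}  = complement {1,2,3,4}
  {4,5,6}  = complement {1,2,3}
  {1,2,3,5,6}  = {1,3,5,6} ∪ {2,3}
  [23 total]
Pass 4. New:
  {4}  = complement {1,2,3,5,6}
  {1,2}  = {2} ∪ {1}
  {1,3,4}  = {3} ∪ {1,4}
  {1,5,6}  = {5,6} ∪ {1}
  {2,3,4}  = {3} ∪ {2,4}
  {2,5,6}  = {5,6} ∪ {2}
  {3,4,5,6}  = {3} ∪ {4,5,6}
  [30 total]
Pass 5: 2 new —
  {3,4}  = {3} ∪ {4}
  {1,2,5,6}  = {5,6} ∪ {1,2}
  [32 total]
Pass 6 adds nothing — fixpoint reached.

Therefore σ(ℰ) = { {}, {1}, {2}, {3}, {4}, {1,2}, {1,3}, {1,4}, {2,3}, {2,4}, {3,4}, {5,6}, {1,2,3}, {1,2,4}, {1,3,4}, {1,5,6}, {2,3,4}, {2,5,6}, {3,5,6}, {4,5,6}, {1,2,3,4}, {1,2,5,6}, {1,3,5,6}, {1,4,5,6}, {2,3,5,6}, {2,4,5,6}, {3,4,5,6}, {1,2,3,5,6}, {1,2,4,5,6}, {1,3,4,5,6}, {2,3,4,5,6}, S } (|σ(ℰ)| = 32).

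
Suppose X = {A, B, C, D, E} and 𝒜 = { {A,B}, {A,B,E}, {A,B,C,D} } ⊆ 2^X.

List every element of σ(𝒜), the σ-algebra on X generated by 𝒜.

Take S₀ = 𝒜 ∪ {∅, X} = { {}, {A,B}, {A,B,E}, {A,B,C,D}, X }.
Iteration 1: 3 new —
  {E}  = ᶜ of {A,B,C,D}
  {C,D}  = ᶜ of {A,B,E}
  {C,D,E}  = ᶜ of {A,B}
Iteration 2: closed — nothing new.

Therefore σ(𝒜) = { {}, {E}, {A,B}, {C,D}, {A,B,E}, {C,D,E}, {A,B,C,D}, X } (|σ(𝒜)| = 8).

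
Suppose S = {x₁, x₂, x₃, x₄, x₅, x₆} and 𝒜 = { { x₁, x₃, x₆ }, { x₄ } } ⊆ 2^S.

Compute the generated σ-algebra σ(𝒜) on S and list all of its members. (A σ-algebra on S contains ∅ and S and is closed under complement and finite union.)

Initial family (4 sets): { {}, { x₄ }, { x₁, x₃, x₆ }, S }.
Step 1: 3 new —
  { x₂, x₄, x₅ }  = complement { x₁, x₃, x₆ }
  { x₁, x₃, x₄, x₆ }  = { x₁, x₃, x₆ } ∪ { x₄ }
  { x₁, x₂, x₃, x₅, x₆ }  = complement { x₄ }
  — 7 sets.
Step 2 adds 1:
  { x₂, x₅ }  = complement { x₁, x₃, x₄, x₆ }
  — 8 sets.
Step 3: closed — nothing new.

σ(𝒜) = { {}, { x₄ }, { x₂, x₅ }, { x₁, x₃, x₆ }, { x₂, x₄, x₅ }, { x₁, x₃, x₄, x₆ }, { x₁, x₂, x₃, x₅, x₆ }, S }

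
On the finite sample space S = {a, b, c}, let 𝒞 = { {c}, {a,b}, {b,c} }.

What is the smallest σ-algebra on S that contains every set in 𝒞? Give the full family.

Take S₀ = 𝒞 ∪ {∅, S} = { {}, {c}, {a,b}, {b,c}, S }.
Iteration 1 (1 new):
  {a}  = S∖{b,c}
  (now 6)
Iteration 2. New:
  {a,c}  = {c} ∪ {a}
  (now 7)
Iteration 3: +1 →
  {b}  = S∖{a,c}
  (now 8)
Iteration 4: no new sets; the family is a σ-algebra.

Hence σ(𝒞) has 8 members: { {}, {a}, {b}, {c}, {a,b}, {a,c}, {b,c}, S }.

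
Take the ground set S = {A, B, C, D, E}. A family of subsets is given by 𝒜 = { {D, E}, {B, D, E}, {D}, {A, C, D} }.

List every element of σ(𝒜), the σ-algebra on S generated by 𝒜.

σ(𝒜) (16 sets): { {}, {B}, {D}, {E}, {A, C}, {B, D}, {B, E}, {D, E}, {A, B, C}, {A, C, D}, {A, C, E}, {B, D, E}, {A, B, C, D}, {A, B, C, E}, {A, C, D, E}, S }

Trace:
Seed the family with 𝒜 together with ∅ and S: { {}, {D}, {D, E}, {A, C, D}, {B, D, E}, S }.
Step 1 (5 new):
  {A, C}  = ᶜ of {B, D, E}
  {B, E}  = ᶜ of {A, C, D}
  {A, B, C}  = ᶜ of {D, E}
  {A, B, C, E}  = ᶜ of {D}
  {A, C, D, E}  = {D, E} ∪ {A, C, D}
  (now 11)
Step 2: +2 →
  {B}  = ᶜ of {A, C, D, E}
  {A, B, C, D}  = {A, B, C} ∪ {A, C, D}
  (now 13)
Step 3 (2 new):
  {E}  = ᶜ of {A, B, C, D}
  {B, D}  = {D} ∪ {B}
  (now 15)
Step 4 (1 new):
  {A, C, E}  = ᶜ of {B, D}
  (now 16)
Step 5: closed — nothing new.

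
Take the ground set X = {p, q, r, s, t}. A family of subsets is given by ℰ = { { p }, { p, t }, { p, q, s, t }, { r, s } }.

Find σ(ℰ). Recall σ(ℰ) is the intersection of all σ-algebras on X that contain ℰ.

Begin from { {  }, { p }, { p, t }, { r, s }, { p, q, s, t }, X } (that is, ℰ plus ∅ and X).
Round 1 (6 new):
  { r }  = { p, q, s, t }ᶜ
  { p, q, t }  = { r, s }ᶜ
  { p, r, s }  = { r, s } ∪ { p }
  { q, r, s }  = { p, t }ᶜ
  { p, r, s, t }  = { r, s } ∪ { p, t }
  { q, r, s, t }  = { p }ᶜ
  [12 total]
Round 2: +6 →
  { q }  = { p, r, s, t }ᶜ
  { p, r }  = { r } ∪ { p }
  { q, t }  = { p, r, s }ᶜ
  { p, r, t }  = { r } ∪ { p, t }
  { p, q, r, s }  = { q, r, s } ∪ { p, r, s }
  { p, q, r, t }  = { r } ∪ { p, q, t }
  [18 total]
Round 3. New:
  { s }  = { p, q, r, t }ᶜ
  { t }  = { p, q, r, s }ᶜ
  { p, q }  = { q } ∪ { p }
  { q, r }  = { r } ∪ { q }
  { q, s }  = { p, r, t }ᶜ
  { p, q, r }  = { p, r } ∪ { q }
  { q, r, t }  = { r } ∪ { q, t }
  { q, s, t }  = { p, r }ᶜ
  [26 total]
Round 4: 6 new —
  { p, s }  = { q, r, t }ᶜ
  { r, t }  = { t } ∪ { r }
  { s, t }  = { p, q, r }ᶜ
  { p, q, s }  = { p, q } ∪ { s }
  { p, s, t }  = { q, r }ᶜ
  { r, s, t }  = { p, q }ᶜ
  [32 total]
Round 5: closed — nothing new.

σ(ℰ) = { {  }, { p }, { q }, { r }, { s }, { t }, { p, q }, { p, r }, { p, s }, { p, t }, { q, r }, { q, s }, { q, t }, { r, s }, { r, t }, { s, t }, { p, q, r }, { p, q, s }, { p, q, t }, { p, r, s }, { p, r, t }, { p, s, t }, { q, r, s }, { q, r, t }, { q, s, t }, { r, s, t }, { p, q, r, s }, { p, q, r, t }, { p, q, s, t }, { p, r, s, t }, { q, r, s, t }, X }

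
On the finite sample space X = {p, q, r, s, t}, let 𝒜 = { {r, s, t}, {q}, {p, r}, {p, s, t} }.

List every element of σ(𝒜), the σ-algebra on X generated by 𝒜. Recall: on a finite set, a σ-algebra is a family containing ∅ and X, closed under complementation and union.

Answer: σ(𝒜) = { {}, {p}, {q}, {r}, {p, q}, {p, r}, {q, r}, {s, t}, {p, q, r}, {p, s, t}, {q, s, t}, {r, s, t}, {p, q, s, t}, {p, r, s, t}, {q, r, s, t}, X }

Derivation:
Begin from { {}, {q}, {p, r}, {p, s, t}, {r, s, t}, X } (that is, 𝒜 plus ∅ and X).
Iteration 1 (7 new):
  {p, q}  = X∖{r, s, t}
  {q, r}  = X∖{p, s, t}
  {p, q, r}  = {p, r} ∪ {q}
  {q, s, t}  = X∖{p, r}
  {p, q, s, t}  = {p, s, t} ∪ {q}
  {p, r, s, t}  = X∖{q}
  {q, r, s, t}  = {r, s, t} ∪ {q}
  [13 total]
Iteration 2. New:
  {p}  = X∖{q, r, s, t}
  {r}  = X∖{p, q, s, t}
  {s, t}  = X∖{p, q, r}
  [16 total]
Iteration 3: closed — nothing new.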